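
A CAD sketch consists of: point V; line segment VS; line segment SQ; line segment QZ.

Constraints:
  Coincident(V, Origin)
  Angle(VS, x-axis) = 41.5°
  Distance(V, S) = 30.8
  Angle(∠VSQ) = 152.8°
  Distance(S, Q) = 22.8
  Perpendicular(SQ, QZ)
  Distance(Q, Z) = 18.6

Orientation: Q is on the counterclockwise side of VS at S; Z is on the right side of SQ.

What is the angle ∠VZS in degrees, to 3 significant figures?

6.14°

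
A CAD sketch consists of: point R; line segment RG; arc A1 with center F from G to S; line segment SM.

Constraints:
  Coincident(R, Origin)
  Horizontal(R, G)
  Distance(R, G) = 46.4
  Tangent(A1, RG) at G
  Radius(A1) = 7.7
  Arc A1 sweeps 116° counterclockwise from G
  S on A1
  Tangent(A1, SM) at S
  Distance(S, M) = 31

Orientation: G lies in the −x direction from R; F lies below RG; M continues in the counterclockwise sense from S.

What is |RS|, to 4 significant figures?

54.46

R is at the origin; R and G share the same y with |RG| = 46.4 and G on the −x side, so G = (-46.40, 0.000). Tangency of A1 to RG means the radius FG is perpendicular to RG, so F = G + (0, -7.7) = (-46.40, -7.700). On A1, G sits at bearing 90° from F; a 116° counterclockwise sweep puts S at bearing 206°, so S = F + 7.7·(cos 206°, sin 206°) = (-53.32, -11.08). Then |RS| = |S − R| = 54.46.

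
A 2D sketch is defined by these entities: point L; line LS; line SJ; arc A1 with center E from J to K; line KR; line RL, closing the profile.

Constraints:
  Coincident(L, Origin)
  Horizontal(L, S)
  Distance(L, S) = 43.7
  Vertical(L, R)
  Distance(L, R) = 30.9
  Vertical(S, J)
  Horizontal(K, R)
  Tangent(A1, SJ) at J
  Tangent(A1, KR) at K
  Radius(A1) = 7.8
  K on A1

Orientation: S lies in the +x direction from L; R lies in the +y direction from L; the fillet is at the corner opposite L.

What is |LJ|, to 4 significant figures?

49.43

The virtual corner opposite L is at (43.70, 30.90). Since A1 is tangent to SJ there, EJ ⟂ SJ and since A1 is tangent to KR there, EK ⟂ KR, with radius 7.8, so the center E sits 7.8 in from both sides at E = (35.90, 23.10). That places the tangent points at J = (43.70, 23.10) on SJ and K = (35.90, 30.90) on KR. Then |LJ| = |J − L| = 49.43.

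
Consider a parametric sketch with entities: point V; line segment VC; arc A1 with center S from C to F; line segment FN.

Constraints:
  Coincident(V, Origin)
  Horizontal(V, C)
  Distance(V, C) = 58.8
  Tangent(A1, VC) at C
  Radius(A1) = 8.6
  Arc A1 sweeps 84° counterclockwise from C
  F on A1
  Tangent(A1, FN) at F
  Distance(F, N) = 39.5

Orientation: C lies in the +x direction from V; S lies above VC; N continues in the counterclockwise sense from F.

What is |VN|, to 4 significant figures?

85.54

On A1, C sits at bearing -90° from S; an 84° counterclockwise sweep puts F at bearing -6°, so F = S + 8.6·(cos -6°, sin -6°) = (67.35, 7.701). Since A1 is tangent to FN there, SF ⟂ FN, so FN runs along (−sin -6°, cos -6°); with |FN| = 39.5, N = (71.48, 46.98). Then |VN| = |N − V| = 85.54.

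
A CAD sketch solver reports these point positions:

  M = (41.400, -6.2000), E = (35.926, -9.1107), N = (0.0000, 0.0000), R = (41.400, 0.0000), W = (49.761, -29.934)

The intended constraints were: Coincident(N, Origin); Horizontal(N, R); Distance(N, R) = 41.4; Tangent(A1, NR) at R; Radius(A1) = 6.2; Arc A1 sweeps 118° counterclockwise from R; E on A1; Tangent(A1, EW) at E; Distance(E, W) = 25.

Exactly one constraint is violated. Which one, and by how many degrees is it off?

Tangent(A1, EW) at E — off by 5.60°.

N = (0.00, 0.00) ✓; N.y = 0.00, R.y = 0.00 ✓; |NR| = 41.40 ✓; ∠(MR, RN) = 90.00° ✓; |MR| = 6.200 ✓; bearing(M→E) − bearing(M→R) = 118.0° ✓; |ME| = 6.200 ✓; ∠(ME, EW) = 84.40° ✗; |EW| = 25.00 ✓.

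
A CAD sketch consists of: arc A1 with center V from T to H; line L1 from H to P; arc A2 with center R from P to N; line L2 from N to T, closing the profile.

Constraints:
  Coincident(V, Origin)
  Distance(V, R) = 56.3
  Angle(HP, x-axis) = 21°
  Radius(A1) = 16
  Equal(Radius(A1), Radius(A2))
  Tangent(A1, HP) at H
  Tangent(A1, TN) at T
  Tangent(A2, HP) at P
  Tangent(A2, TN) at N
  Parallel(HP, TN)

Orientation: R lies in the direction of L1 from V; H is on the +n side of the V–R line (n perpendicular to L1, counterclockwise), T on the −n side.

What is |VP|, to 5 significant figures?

58.529

The slot axis is L1's direction at 21.0°, so u = (cos 21.0°, sin 21.0°) = (0.93358, 0.35837) and n = (−sin 21.0°, cos 21.0°) = (-0.35837, 0.93358). V is at the origin and R lies 56.3 along u from V, so R = 56.3·u = (52.561, 20.176). Tangency of A1 to both parallel lines with radius 16.0 puts H and T at V ± 16.0·n: H = (-5.7339, 14.937), T = (5.7339, -14.937). Equal radii place P and N the same way about R: P = R + 16.0·n = (46.827, 35.113), N = R − 16.0·n = (58.294, 5.2388). Then |VP| = |P − V| = 58.529.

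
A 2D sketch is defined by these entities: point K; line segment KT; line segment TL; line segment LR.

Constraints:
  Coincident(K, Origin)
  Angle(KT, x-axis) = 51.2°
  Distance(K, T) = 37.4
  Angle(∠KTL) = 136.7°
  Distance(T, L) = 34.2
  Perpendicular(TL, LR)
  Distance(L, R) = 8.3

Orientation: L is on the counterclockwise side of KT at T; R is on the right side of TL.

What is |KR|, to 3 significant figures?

70.2

K is at the origin; KT runs at 51.2° with length 37.4, so T = 37.4·(cos 51.2°, sin 51.2°) = (23.4, 29.1). ∠KTL = 136.7°, so TL runs at 51.2° + (180° − 136.7°) = 94.5° from the x-axis; with |TL| = 34.2, L = T + 34.2·(cos 94.5°, sin 94.5°) = (20.8, 63.2). The perpendicularity gives LR at right angles to TL; with |LR| = 8.3 on the right of TL, R = L + 8.3·(0.997, 0.0785) = (29.0, 63.9). Then |KR| = |R − K| = 70.2.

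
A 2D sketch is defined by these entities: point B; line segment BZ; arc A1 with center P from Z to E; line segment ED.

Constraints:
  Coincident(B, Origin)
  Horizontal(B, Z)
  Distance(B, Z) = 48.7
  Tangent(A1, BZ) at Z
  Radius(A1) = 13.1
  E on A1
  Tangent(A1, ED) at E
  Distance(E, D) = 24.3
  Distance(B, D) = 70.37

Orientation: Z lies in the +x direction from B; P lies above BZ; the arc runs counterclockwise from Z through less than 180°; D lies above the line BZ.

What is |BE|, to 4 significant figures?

63.43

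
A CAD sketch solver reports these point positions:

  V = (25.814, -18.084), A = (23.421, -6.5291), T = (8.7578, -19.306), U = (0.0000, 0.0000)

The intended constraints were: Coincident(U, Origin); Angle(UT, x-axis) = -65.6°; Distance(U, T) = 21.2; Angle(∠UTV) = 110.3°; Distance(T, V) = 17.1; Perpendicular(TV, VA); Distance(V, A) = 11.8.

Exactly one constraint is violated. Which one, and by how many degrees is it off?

Perpendicular(TV, VA) — off by 7.60°.

U = (0.00, 0.00) ✓; UT at -65.60° ✓; |UT| = 21.20 ✓; ∠UTV = 110.3° ✓; |TV| = 17.10 ✓; ∠(TV, VA) = 97.60° ✗; |VA| = 11.80 ✓.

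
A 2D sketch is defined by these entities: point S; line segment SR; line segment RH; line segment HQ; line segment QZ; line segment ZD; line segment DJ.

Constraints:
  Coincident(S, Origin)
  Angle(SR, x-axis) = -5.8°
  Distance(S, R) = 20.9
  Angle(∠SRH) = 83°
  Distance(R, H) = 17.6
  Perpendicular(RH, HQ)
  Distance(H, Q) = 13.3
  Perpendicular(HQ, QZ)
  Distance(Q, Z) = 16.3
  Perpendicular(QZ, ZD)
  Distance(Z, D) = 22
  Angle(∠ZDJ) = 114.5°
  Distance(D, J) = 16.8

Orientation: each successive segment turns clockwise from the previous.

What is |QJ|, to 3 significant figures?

29.0

QZ ⟂ ZD, so ZD runs at -12.8°; with |ZD| = 22.0, D = (29.0, -5.31). ∠ZDJ = 114.5° gives DJ at -78.3° from the x-axis; with |DJ| = 16.8, J = (32.4, -21.8). Then |QJ| = |J − Q| = 29.0.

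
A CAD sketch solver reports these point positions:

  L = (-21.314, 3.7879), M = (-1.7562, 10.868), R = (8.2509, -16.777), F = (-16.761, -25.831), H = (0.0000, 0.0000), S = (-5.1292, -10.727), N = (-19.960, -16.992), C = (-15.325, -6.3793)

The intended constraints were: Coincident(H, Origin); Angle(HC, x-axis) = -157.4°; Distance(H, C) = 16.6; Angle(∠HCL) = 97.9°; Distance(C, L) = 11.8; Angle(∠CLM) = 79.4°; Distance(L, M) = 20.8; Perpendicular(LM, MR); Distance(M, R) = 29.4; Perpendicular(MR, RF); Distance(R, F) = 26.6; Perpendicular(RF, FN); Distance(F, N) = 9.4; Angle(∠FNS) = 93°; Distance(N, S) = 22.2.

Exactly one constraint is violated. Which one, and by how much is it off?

Distance(N, S) = 22.2 — off by 6.10.

H = (0.00, 0.00) ✓; HC at -157.4° ✓; |HC| = 16.60 ✓; ∠HCL = 97.90° ✓; |CL| = 11.80 ✓; ∠CLM = 79.40° ✓; |LM| = 20.80 ✓; ∠(LM, MR) = 90.00° ✓; |MR| = 29.40 ✓; ∠(MR, RF) = 90.00° ✓; |RF| = 26.60 ✓; ∠(RF, FN) = 90.00° ✓; |FN| = 9.400 ✓; ∠FNS = 93.00° ✓; |NS| = 16.10 ✗.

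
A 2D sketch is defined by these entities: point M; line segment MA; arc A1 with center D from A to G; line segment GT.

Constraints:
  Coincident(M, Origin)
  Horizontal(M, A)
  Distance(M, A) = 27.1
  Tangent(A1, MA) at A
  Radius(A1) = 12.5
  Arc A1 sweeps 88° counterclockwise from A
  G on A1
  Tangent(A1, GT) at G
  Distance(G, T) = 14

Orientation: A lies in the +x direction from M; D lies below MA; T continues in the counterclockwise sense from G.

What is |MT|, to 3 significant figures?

29.6

M is at the origin; M and A share the same y with |MA| = 27.1 and A on the +x side, so A = (27.1, 0.00). Tangency of A1 to MA means the radius DA is perpendicular to MA, so D = A + (0, -12.5) = (27.1, -12.5). On A1, A sits at bearing 90° from D; an 88° counterclockwise sweep puts G at bearing 178°, so G = D + 12.5·(cos 178°, sin 178°) = (14.6, -12.1). Since A1 is tangent to GT there, DG ⟂ GT, so GT runs along (−sin 178°, cos 178°); with |GT| = 14.0, T = (14.1, -26.1). Then |MT| = |T − M| = 29.6.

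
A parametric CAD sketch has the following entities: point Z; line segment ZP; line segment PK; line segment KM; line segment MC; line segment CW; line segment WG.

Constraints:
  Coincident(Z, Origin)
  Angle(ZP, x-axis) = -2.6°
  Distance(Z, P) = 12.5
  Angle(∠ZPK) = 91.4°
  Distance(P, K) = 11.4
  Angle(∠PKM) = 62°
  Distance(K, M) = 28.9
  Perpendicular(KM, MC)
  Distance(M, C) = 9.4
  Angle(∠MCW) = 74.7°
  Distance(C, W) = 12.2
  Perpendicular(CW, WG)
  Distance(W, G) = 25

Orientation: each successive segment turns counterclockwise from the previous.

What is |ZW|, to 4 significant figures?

1.815

The perpendicularity gives MC at right angles to KM, so MC runs at -66.00°; with |MC| = 9.4, C = (-9.296, -9.537). ∠MCW = 74.7° gives CW at 39.30° from the x-axis; with |CW| = 12.2, W = (0.1451, -1.810). Then |ZW| = |W − Z| = 1.815.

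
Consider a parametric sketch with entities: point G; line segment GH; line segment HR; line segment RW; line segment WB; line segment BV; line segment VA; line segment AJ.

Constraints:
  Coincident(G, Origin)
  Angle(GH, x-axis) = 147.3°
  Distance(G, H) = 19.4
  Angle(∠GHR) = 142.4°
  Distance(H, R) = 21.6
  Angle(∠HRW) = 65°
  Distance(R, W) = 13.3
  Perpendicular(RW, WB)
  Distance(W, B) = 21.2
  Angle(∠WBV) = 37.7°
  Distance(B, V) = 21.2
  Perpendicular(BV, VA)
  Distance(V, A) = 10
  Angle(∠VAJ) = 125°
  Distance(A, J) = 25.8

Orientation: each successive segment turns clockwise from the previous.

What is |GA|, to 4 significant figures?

35.21

G is at the origin; GH runs at 147.3° with length 19.4, so H = (-16.33, 10.48). ∠GHR = 142.4° gives HR at 109.7° from the x-axis; with |HR| = 21.6, R = (-23.61, 30.82). ∠HRW = 65.0° gives RW at -5.300° from the x-axis; with |RW| = 13.3, W = (-10.36, 29.59). RW ⟂ WB, so WB runs at -95.30°; with |WB| = 21.2, B = (-12.32, 8.479). ∠WBV = 37.7° gives BV at 122.4° from the x-axis; with |BV| = 21.2, V = (-23.68, 26.38). BV is perpendicular to VA, so VA runs at 32.40°; with |VA| = 10.0, A = (-15.24, 31.74). Then |GA| = |A − G| = 35.21.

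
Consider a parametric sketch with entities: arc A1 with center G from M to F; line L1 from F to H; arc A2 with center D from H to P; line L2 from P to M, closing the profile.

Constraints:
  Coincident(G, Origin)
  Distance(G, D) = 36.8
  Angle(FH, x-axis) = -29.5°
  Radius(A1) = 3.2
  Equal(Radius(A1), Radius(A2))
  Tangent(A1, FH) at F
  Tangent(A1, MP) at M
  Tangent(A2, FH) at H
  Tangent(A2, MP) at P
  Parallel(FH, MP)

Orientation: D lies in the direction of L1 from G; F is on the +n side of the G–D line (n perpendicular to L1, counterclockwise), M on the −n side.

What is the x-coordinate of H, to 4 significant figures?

33.60

The slot axis is L1's direction at -29.5°, so u = (cos -29.5°, sin -29.5°) = (0.8704, -0.4924) and n = (−sin -29.5°, cos -29.5°) = (0.4924, 0.8704). G is at the origin and D lies 36.8 along u from G, so D = 36.8·u = (32.03, -18.12). Tangency of A1 to both parallel lines with radius 3.2 puts F and M at G ± 3.2·n: F = (1.576, 2.785), M = (-1.576, -2.785). Equal radii place H and P the same way about D: H = D + 3.2·n = (33.60, -15.34), P = D − 3.2·n = (30.45, -20.91). So H.x = 33.60.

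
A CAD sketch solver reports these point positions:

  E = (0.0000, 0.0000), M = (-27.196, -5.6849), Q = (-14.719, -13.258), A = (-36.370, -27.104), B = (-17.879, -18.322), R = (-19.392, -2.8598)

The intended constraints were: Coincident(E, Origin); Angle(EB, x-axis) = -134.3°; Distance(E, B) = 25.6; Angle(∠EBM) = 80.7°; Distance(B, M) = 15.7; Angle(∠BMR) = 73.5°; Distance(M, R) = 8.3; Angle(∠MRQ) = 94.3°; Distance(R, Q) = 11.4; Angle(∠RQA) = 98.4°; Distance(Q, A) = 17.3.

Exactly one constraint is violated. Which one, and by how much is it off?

Distance(Q, A) = 17.3 — off by 8.40.

E = (0.00, 0.00) ✓; EB at -134.3° ✓; |EB| = 25.60 ✓; ∠EBM = 80.70° ✓; |BM| = 15.70 ✓; ∠BMR = 73.50° ✓; |MR| = 8.300 ✓; ∠MRQ = 94.30° ✓; |RQ| = 11.40 ✓; ∠RQA = 98.40° ✓; |QA| = 25.70 ✗.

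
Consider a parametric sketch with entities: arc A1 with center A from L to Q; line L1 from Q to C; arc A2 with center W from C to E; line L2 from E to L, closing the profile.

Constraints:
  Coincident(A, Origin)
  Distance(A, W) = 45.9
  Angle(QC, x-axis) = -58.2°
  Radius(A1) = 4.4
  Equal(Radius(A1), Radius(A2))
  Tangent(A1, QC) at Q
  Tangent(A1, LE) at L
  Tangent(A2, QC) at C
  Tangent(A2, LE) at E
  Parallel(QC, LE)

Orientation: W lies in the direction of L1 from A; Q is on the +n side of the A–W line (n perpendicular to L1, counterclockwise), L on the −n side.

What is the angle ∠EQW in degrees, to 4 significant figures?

5.377°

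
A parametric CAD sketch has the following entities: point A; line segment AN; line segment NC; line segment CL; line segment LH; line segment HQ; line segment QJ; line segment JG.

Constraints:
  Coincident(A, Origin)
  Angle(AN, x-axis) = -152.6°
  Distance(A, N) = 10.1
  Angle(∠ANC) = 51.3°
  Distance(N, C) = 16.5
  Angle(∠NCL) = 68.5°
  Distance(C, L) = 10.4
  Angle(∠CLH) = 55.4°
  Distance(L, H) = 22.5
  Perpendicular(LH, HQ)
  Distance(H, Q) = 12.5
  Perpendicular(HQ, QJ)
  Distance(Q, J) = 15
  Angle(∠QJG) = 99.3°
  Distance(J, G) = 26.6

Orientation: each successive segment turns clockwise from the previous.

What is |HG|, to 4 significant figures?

23.70

HQ ⟂ QJ, so QJ runs at 22.60°; with |QJ| = 15.0, J = (-8.720, 14.56). ∠QJG = 99.3° gives JG at -58.10° from the x-axis; with |JG| = 26.6, G = (5.337, -8.026). Then |HG| = |G − H| = 23.70.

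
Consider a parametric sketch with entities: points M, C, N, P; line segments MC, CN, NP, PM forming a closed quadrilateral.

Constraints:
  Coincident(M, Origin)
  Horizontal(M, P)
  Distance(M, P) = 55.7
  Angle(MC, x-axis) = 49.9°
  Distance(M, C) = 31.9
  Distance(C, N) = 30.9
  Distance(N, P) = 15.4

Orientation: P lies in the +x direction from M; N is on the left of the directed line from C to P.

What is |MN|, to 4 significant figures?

51.70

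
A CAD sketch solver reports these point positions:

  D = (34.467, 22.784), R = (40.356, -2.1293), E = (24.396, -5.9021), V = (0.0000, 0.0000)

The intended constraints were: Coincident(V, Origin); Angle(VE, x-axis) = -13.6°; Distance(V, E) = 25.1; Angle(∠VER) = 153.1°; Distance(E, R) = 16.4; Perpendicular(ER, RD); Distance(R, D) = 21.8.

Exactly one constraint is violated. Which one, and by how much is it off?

Distance(R, D) = 21.8 — off by 3.80.

V = (0.00, 0.00) ✓; VE at -13.60° ✓; |VE| = 25.10 ✓; ∠VER = 153.1° ✓; |ER| = 16.40 ✓; ∠(ER, RD) = 90.00° ✓; |RD| = 25.60 ✗.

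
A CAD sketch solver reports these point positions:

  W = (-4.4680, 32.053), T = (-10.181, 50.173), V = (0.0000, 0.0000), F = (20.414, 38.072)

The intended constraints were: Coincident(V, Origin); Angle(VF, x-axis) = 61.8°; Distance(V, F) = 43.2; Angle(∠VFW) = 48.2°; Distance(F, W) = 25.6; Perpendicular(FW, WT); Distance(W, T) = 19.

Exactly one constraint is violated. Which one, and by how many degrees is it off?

Perpendicular(FW, WT) — off by 3.90°.

V = (0.00, 0.00) ✓; VF at 61.80° ✓; |VF| = 43.20 ✓; ∠VFW = 48.20° ✓; |FW| = 25.60 ✓; ∠(FW, WT) = 86.10° ✗; |WT| = 19.00 ✓.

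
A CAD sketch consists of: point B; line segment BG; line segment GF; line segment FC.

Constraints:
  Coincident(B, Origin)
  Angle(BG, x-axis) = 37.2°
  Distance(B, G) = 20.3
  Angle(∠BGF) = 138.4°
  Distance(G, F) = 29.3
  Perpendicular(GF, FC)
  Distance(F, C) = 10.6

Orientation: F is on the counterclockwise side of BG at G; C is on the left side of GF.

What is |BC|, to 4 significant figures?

44.57

B is at the origin; BG runs at 37.2° with length 20.3, so G = 20.3·(cos 37.2°, sin 37.2°) = (16.17, 12.27). ∠BGF = 138.4°, so GF runs at 37.2° + (180° − 138.4°) = 78.80° from the x-axis; with |GF| = 29.3, F = G + 29.3·(cos 78.80°, sin 78.80°) = (21.86, 41.02). GF ⟂ FC; with |FC| = 10.6 on the left of GF, C = F + 10.6·(-0.9810, 0.1942) = (11.46, 43.07). Then |BC| = |C − B| = 44.57.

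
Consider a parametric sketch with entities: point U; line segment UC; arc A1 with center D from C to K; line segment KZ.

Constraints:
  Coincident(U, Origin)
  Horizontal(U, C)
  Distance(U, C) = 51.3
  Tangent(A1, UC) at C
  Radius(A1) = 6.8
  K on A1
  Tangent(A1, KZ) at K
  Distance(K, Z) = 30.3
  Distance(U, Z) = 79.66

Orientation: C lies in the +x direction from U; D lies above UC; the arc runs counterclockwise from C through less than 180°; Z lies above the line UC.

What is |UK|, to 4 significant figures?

56.79

U is at the origin; UC is horizontal with |UC| = 51.3 and C on the +x side, so C = (51.30, 0.000). A1 meets UC tangentially, so DC is at right angles to UC, so D = C + (0, 6.8) = (51.30, 6.800). Since DK ⟂ KZ (tangency), |DZ| = √(6.8² + 30.3²) = 31.05 regardless of where K sits on A1. So Z lies on both circle(U, 79.66) and circle(D, 31.05); the above-UC intersection is Z = (74.99, 26.88). K is the foot of the tangent from Z: K = (56.73, 2.702).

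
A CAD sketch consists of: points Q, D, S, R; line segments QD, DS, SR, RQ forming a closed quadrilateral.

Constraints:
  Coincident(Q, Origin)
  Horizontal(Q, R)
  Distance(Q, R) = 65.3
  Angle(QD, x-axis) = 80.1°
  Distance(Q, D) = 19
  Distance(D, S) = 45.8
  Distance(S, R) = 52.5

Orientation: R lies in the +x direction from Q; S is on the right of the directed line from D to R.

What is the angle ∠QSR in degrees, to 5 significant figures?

99.990°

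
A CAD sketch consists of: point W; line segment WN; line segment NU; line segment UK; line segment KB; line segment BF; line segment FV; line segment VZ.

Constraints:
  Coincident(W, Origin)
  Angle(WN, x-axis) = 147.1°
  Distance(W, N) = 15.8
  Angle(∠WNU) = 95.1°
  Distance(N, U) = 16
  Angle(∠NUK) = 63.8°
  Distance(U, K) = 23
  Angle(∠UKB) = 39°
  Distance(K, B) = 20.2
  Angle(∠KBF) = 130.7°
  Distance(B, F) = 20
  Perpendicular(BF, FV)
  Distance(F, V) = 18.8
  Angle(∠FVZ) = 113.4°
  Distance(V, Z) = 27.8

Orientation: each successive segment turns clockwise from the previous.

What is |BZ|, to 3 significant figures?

30.3

W is at the origin; WN runs at 147.1° with length 15.8, so N = (-13.3, 8.58). ∠WNU = 95.1° gives NU at 62.2° from the x-axis; with |NU| = 16.0, U = (-5.80, 22.7). ∠NUK = 63.8° gives UK at -54.0° from the x-axis; with |UK| = 23.0, K = (7.72, 4.13). ∠UKB = 39.0° gives KB at 165° from the x-axis; with |KB| = 20.2, B = (-11.8, 9.36). ∠KBF = 130.7° gives BF at 116° from the x-axis; with |BF| = 20.0, F = (-20.5, 27.4). BF ⟂ FV, so FV runs at 25.7°; with |FV| = 18.8, V = (-3.53, 35.5). ∠FVZ = 113.4° gives VZ at -40.9° from the x-axis; with |VZ| = 27.8, Z = (17.5, 17.3). Then |BZ| = |Z − B| = 30.3.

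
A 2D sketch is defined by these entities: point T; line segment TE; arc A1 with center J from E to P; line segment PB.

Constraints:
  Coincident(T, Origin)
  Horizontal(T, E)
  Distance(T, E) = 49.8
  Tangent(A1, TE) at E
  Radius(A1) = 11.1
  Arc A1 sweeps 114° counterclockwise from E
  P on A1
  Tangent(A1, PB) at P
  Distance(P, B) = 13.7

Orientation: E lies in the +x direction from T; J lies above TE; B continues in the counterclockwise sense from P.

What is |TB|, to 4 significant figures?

61.21

T is at the origin; TE is horizontal with |TE| = 49.8 and E on the +x side, so E = (49.80, 0.000). The tangent condition forces JE to be normal to TE, so J = E + (0, 11.1) = (49.80, 11.10). On A1, E sits at bearing -90° from J; a 114° counterclockwise sweep puts P at bearing 24°, so P = J + 11.1·(cos 24°, sin 24°) = (59.94, 15.61). The tangent condition forces JP to be normal to PB, so PB runs along (−sin 24°, cos 24°); with |PB| = 13.7, B = (54.37, 28.13). Then |TB| = |B − T| = 61.21.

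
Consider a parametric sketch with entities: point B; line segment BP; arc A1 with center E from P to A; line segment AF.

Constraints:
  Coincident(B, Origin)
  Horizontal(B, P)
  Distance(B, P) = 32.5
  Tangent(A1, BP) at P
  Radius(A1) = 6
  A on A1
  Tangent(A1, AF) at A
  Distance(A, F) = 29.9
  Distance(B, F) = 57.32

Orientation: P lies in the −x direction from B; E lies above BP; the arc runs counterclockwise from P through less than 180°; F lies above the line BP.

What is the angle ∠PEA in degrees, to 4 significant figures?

129.7°

Checks: ∠(EP, PB) = 90.00° ✓; |EP| = 6.000 ✓; |EA| = 6.000 ✓; ∠(EA, AF) = 90.00° ✓; |AF| = 29.90 ✓; |BF| = 57.32 ✓.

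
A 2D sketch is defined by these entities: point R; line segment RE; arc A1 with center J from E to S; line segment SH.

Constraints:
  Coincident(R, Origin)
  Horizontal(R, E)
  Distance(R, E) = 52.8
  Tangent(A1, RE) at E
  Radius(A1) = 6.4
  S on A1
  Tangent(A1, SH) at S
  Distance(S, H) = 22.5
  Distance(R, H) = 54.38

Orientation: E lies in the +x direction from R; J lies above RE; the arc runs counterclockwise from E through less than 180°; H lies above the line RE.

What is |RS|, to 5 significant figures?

59.024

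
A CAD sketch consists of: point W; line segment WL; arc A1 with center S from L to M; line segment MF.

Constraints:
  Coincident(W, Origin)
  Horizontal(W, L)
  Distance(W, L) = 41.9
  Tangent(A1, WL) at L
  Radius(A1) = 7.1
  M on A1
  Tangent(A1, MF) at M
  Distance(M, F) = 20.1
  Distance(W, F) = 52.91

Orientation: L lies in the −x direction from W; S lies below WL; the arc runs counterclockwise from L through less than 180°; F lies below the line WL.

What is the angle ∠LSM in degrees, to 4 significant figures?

101.8°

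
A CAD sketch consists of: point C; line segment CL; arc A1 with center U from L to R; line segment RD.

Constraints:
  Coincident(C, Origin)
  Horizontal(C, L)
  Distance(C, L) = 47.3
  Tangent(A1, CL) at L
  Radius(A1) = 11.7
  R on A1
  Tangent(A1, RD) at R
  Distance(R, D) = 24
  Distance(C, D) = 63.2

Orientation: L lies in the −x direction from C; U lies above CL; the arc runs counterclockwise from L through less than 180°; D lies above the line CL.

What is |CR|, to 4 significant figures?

41.53

Checks: |CL| = 47.30 ✓; |UL| = 11.70 ✓; |UR| = 11.70 ✓; ∠(UR, RD) = 90.00° ✓; |RD| = 24.00 ✓; |CD| = 63.20 ✓.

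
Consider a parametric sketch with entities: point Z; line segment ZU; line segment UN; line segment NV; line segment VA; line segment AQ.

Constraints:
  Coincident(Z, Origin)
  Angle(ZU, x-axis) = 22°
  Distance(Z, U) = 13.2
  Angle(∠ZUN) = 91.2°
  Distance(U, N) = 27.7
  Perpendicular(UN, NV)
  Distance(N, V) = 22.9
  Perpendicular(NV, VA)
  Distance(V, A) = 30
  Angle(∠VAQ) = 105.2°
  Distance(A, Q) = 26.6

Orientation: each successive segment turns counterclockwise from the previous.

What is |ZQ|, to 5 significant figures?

18.327

NV is perpendicular to VA, so VA runs at -69.200°; with |VA| = 30.0, A = (-8.3519, -5.3372). ∠VAQ = 105.2° gives AQ at 5.6000° from the x-axis; with |AQ| = 26.6, Q = (18.121, -2.7415). Then |ZQ| = |Q − Z| = 18.327.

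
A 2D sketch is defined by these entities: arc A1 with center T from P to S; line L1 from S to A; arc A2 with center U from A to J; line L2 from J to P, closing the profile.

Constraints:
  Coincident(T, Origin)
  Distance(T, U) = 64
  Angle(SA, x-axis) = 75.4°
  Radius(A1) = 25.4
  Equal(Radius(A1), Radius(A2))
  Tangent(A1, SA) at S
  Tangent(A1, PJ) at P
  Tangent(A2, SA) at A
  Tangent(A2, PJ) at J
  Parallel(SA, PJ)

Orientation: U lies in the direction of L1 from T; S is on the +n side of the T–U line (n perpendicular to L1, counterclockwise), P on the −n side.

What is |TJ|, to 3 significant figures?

68.9

The slot axis is L1's direction at 75.4°, so u = (cos 75.4°, sin 75.4°) = (0.252, 0.968) and n = (−sin 75.4°, cos 75.4°) = (-0.968, 0.252). T is at the origin and U lies 64.0 along u from T, so U = 64.0·u = (16.1, 61.9). Tangency of A1 to both parallel lines with radius 25.4 puts S and P at T ± 25.4·n: S = (-24.6, 6.40), P = (24.6, -6.40). Equal radii place A and J the same way about U: A = U + 25.4·n = (-8.45, 68.3), J = U − 25.4·n = (40.7, 55.5). Then |TJ| = |J − T| = 68.9.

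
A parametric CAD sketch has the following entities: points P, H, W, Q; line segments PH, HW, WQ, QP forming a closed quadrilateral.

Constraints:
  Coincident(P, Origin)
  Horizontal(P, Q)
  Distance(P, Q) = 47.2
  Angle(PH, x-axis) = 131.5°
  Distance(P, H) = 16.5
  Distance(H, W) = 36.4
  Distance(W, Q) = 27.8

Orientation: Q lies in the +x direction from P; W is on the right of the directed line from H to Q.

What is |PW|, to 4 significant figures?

21.21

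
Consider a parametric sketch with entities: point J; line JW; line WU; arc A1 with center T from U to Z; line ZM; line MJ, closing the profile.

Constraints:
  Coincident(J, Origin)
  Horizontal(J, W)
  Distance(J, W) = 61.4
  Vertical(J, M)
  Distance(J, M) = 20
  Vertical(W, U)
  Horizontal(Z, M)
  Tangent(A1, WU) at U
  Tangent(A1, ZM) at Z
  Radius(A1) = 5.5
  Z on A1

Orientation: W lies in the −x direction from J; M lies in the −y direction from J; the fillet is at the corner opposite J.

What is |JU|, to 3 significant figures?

63.1

J is at the origin; JW is horizontal with |JW| = 61.4 and W on the −x side, so W = (-61.4, 0.00). J and M share the same x with |JM| = 20.0 and M on the −y side, so M = (0.00, -20.0). The virtual corner opposite J is at (-61.4, -20.0). Since A1 is tangent to WU there, TU ⟂ WU and the tangent condition forces TZ to be normal to ZM, with radius 5.5, so the center T sits 5.5 in from both sides at T = (-55.9, -14.5). That places the tangent points at U = (-61.4, -14.5) on WU and Z = (-55.9, -20.0) on ZM. Then |JU| = |U − J| = 63.1.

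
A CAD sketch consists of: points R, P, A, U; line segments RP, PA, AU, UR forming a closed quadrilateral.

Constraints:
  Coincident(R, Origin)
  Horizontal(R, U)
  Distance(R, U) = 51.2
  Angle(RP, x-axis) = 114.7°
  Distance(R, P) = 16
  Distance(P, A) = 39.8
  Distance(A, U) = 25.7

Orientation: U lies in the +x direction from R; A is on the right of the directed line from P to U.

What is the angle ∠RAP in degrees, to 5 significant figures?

17.901°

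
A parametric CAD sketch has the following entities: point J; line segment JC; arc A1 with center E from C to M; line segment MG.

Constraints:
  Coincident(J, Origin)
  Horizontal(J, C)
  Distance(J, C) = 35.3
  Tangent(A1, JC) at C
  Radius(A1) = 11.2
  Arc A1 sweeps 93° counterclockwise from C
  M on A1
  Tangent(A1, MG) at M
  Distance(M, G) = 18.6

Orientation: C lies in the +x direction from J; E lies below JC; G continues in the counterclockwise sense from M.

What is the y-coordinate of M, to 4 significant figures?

-11.79

Tangency of A1 to JC means the radius EC is perpendicular to JC, so E = C + (0, -11.2) = (35.30, -11.20). On A1, C sits at bearing 90° from E; a 93° counterclockwise sweep puts M at bearing 183°, so M = E + 11.2·(cos 183°, sin 183°) = (24.12, -11.79). So M.y = -11.79.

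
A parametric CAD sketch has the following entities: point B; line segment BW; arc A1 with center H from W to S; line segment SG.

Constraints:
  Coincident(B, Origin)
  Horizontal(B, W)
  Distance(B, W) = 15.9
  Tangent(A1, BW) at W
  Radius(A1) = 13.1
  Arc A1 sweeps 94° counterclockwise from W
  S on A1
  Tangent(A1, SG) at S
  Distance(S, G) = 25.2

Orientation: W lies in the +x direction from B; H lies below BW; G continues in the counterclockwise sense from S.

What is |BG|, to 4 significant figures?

39.42

B is at the origin; B and W share the same y with |BW| = 15.9 and W on the +x side, so W = (15.90, 0.000). The tangent condition forces HW to be normal to BW, so H = W + (0, -13.1) = (15.90, -13.10). On A1, W sits at bearing 90° from H; a 94° counterclockwise sweep puts S at bearing 184°, so S = H + 13.1·(cos 184°, sin 184°) = (2.832, -14.01). Tangency of A1 to SG means the radius HS is perpendicular to SG, so SG runs along (−sin 184°, cos 184°); with |SG| = 25.2, G = (4.590, -39.15). Then |BG| = |G − B| = 39.42.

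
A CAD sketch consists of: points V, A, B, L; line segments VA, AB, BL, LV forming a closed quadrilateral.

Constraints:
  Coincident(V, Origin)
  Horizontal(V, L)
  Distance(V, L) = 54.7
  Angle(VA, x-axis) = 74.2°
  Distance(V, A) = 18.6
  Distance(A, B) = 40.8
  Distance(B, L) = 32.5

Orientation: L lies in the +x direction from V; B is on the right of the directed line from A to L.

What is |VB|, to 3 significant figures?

31.5

V is at the origin; VL is horizontal with |VL| = 54.7 and L in +x, so L = (54.7, 0). VA runs at 74.2° with |VA| = 18.6, so A = (5.06, 17.9). B is determined by |AB| = 40.8 and |BL| = 32.5 together: it lies at the intersection of circle(A, 40.8) and circle(L, 32.5). With |AL| = 52.8, the foot of the radical line on AL is 32.1 from A and the perpendicular offset is √(40.8² − 32.1²) = 25.1. Taking the right-of-AL solution: B = (26.8, -16.6).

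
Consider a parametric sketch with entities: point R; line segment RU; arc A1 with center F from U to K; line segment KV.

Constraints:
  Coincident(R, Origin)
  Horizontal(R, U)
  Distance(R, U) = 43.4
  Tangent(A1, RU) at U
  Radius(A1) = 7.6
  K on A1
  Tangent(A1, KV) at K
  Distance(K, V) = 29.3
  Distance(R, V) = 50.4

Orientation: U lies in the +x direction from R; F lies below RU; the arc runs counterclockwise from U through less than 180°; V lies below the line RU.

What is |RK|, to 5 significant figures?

36.543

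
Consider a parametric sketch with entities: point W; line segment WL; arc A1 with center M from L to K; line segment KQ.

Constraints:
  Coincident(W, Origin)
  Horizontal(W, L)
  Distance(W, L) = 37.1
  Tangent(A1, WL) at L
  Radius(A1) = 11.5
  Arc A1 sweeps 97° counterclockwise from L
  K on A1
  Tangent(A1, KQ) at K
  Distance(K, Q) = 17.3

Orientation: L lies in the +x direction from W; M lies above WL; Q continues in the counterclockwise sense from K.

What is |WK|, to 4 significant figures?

50.20

Tangency of A1 to WL means the radius ML is perpendicular to WL, so M = L + (0, 11.5) = (37.10, 11.50). On A1, L sits at bearing -90° from M; a 97° counterclockwise sweep puts K at bearing 7°, so K = M + 11.5·(cos 7°, sin 7°) = (48.51, 12.90). Then |WK| = |K − W| = 50.20.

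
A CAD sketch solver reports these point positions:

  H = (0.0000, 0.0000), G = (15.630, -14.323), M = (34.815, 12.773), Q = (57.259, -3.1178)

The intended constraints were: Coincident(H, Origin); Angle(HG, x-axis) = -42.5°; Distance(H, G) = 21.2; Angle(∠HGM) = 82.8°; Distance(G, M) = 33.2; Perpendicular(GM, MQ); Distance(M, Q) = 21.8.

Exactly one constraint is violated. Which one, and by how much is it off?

Distance(M, Q) = 21.8 — off by 5.70.

H = (0.00, 0.00) ✓; HG at -42.50° ✓; |HG| = 21.20 ✓; ∠HGM = 82.80° ✓; |GM| = 33.20 ✓; ∠(GM, MQ) = 90.00° ✓; |MQ| = 27.50 ✗.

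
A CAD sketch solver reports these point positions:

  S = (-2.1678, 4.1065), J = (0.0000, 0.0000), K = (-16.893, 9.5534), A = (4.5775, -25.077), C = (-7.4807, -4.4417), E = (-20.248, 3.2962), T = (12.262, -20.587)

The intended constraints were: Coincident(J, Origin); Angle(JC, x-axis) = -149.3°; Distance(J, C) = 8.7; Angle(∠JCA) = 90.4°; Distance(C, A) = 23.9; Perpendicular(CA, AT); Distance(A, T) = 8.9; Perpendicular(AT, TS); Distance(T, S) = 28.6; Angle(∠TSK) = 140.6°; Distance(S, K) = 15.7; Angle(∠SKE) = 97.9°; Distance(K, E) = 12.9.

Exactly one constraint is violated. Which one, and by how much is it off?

Distance(K, E) = 12.9 — off by 5.80.

J = (0.00, 0.00) ✓; JC at -149.3° ✓; |JC| = 8.700 ✓; ∠JCA = 90.40° ✓; |CA| = 23.90 ✓; ∠(CA, AT) = 90.00° ✓; |AT| = 8.900 ✓; ∠(AT, TS) = 90.00° ✓; |TS| = 28.60 ✓; ∠TSK = 140.6° ✓; |SK| = 15.70 ✓; ∠SKE = 97.90° ✓; |KE| = 7.100 ✗.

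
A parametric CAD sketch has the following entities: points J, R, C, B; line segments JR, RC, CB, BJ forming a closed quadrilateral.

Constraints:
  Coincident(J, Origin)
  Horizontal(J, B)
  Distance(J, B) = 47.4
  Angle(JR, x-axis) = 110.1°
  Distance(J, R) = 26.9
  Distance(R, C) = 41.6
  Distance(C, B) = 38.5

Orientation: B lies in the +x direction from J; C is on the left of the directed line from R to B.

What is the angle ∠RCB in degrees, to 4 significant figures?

101.4°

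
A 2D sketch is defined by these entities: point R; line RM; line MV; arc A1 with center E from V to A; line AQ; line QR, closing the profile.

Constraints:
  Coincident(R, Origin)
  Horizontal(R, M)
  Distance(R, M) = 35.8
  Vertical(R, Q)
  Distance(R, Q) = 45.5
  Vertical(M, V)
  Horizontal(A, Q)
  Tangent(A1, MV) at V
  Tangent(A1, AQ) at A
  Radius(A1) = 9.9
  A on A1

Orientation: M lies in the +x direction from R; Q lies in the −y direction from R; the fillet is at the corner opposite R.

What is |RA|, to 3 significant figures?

52.4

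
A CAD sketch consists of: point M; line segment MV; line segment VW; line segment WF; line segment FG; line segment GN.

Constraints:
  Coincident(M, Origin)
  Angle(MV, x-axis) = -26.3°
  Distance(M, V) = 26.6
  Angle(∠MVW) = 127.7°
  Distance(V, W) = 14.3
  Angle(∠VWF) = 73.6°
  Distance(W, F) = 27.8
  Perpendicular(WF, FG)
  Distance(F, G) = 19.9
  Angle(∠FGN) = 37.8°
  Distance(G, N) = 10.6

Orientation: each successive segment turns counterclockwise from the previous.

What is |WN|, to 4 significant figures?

24.22

The perpendicularity gives FG at right angles to WF, so FG runs at -137.6°; with |FG| = 19.9, G = (3.258, 1.593). ∠FGN = 37.8° gives GN at 4.600° from the x-axis; with |GN| = 10.6, N = (13.82, 2.444). Then |WN| = |N − W| = 24.22.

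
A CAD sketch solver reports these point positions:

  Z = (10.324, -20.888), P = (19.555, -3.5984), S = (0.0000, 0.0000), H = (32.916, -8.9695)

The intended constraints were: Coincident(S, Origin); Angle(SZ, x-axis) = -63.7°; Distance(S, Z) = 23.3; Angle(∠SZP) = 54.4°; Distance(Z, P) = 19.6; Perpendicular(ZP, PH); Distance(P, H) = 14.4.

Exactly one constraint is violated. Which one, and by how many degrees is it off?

Perpendicular(ZP, PH) — off by 6.20°.

S = (0.00, 0.00) ✓; SZ at -63.70° ✓; |SZ| = 23.30 ✓; ∠SZP = 54.40° ✓; |ZP| = 19.60 ✓; ∠(ZP, PH) = 83.80° ✗; |PH| = 14.40 ✓.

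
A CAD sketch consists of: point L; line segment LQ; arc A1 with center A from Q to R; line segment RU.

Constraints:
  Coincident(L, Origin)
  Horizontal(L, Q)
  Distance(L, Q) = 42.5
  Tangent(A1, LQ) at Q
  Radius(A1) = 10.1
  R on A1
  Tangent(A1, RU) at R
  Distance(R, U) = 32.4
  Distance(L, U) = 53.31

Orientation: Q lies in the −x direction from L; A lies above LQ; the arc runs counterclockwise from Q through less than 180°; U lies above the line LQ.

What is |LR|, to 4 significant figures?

33.92

Checks: |AQ| = 10.10 ✓; |AR| = 10.10 ✓; ∠(AR, RU) = 90.00° ✓; |RU| = 32.40 ✓; |LU| = 53.31 ✓.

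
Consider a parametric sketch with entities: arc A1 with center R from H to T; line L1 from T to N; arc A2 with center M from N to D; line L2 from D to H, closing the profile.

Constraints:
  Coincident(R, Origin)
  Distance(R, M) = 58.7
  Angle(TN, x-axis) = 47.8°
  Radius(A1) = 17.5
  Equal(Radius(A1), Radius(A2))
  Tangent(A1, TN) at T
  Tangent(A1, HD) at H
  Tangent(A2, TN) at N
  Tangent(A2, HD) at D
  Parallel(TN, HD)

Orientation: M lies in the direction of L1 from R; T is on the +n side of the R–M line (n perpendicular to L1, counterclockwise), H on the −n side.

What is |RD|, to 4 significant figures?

61.25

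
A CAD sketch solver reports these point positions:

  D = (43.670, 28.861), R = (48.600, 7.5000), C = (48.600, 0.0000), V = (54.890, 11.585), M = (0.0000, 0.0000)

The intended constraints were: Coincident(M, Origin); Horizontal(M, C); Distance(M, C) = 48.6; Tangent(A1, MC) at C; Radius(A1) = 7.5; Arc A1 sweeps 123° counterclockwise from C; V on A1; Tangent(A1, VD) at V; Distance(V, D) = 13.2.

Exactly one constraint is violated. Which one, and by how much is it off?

Distance(V, D) = 13.2 — off by 7.40.

M = (0.00, 0.00) ✓; M.y = 0.00, C.y = 0.00 ✓; |MC| = 48.60 ✓; ∠(RC, CM) = 90.00° ✓; |RC| = 7.500 ✓; bearing(R→V) − bearing(R→C) = 123.0° ✓; |RV| = 7.500 ✓; ∠(RV, VD) = 90.00° ✓; |VD| = 20.60 ✗.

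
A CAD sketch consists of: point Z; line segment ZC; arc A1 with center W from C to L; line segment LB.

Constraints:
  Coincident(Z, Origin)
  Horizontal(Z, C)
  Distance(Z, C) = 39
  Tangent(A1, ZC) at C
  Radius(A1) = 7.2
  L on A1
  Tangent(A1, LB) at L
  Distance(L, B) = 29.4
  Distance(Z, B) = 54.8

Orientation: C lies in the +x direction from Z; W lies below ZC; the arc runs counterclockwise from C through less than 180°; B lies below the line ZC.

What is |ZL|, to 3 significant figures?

33.3

Checks: |WL| = 7.200 ✓; ∠(WL, LB) = 90.00° ✓; |LB| = 29.40 ✓; |ZB| = 54.80 ✓.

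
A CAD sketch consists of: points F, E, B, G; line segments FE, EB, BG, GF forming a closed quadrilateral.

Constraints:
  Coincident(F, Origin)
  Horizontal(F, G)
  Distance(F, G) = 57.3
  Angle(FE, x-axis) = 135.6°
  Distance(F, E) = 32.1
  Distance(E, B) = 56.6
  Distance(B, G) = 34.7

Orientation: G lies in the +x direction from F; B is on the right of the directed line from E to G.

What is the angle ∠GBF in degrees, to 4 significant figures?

143.0°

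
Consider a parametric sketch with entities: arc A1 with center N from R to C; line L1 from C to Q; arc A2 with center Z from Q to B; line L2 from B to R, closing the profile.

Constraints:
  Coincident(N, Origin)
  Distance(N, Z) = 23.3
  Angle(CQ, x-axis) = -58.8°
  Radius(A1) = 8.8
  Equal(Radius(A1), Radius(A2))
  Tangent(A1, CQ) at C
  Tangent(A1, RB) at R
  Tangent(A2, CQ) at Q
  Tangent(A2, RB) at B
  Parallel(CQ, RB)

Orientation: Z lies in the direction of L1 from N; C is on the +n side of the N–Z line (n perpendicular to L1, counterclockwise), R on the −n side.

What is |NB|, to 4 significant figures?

24.91

The slot axis is L1's direction at -58.8°, so u = (cos -58.8°, sin -58.8°) = (0.5180, -0.8554) and n = (−sin -58.8°, cos -58.8°) = (0.8554, 0.5180). N is at the origin and Z lies 23.3 along u from N, so Z = 23.3·u = (12.07, -19.93). Tangency of A1 to both parallel lines with radius 8.8 puts C and R at N ± 8.8·n: C = (7.527, 4.559), R = (-7.527, -4.559). Equal radii place Q and B the same way about Z: Q = Z + 8.8·n = (19.60, -15.37), B = Z − 8.8·n = (4.543, -24.49). Then |NB| = |B − N| = 24.91.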